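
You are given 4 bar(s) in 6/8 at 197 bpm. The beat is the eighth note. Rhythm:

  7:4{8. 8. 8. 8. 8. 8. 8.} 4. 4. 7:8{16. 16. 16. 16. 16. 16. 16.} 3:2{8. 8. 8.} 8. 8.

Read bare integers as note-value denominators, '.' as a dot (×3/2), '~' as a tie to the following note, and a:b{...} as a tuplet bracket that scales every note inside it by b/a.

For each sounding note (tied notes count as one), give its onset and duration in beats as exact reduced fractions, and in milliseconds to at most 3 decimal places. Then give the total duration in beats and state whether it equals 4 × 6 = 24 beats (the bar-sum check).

1) 0.0ms=0b +261.059ms=6/7b
2) 261.059ms=6/7b +261.059ms=6/7b
3) 522.117ms=12/7b +261.059ms=6/7b
4) 783.176ms=18/7b +261.059ms=6/7b
5) 1044.235ms=24/7b +261.059ms=6/7b
6) 1305.294ms=30/7b +261.059ms=6/7b
7) 1566.352ms=36/7b +261.059ms=6/7b
8) 1827.411ms=6b +913.706ms=3b
9) 2741.117ms=9b +913.706ms=3b
10) 3654.822ms=12b +261.059ms=6/7b
11) 3915.881ms=90/7b +261.059ms=6/7b
12) 4176.94ms=96/7b +261.059ms=6/7b
13) 4437.999ms=102/7b +261.059ms=6/7b
14) 4699.057ms=108/7b +261.059ms=6/7b
15) 4960.116ms=114/7b +261.059ms=6/7b
16) 5221.175ms=120/7b +261.059ms=6/7b
17) 5482.234ms=18b +304.569ms=1b
18) 5786.802ms=19b +304.569ms=1b
19) 6091.371ms=20b +304.569ms=1b
20) 6395.939ms=21b +456.853ms=3/2b
21) 6852.792ms=45/2b +456.853ms=3/2b
Σ=24b of 24 (197bpm 6/8) — PASS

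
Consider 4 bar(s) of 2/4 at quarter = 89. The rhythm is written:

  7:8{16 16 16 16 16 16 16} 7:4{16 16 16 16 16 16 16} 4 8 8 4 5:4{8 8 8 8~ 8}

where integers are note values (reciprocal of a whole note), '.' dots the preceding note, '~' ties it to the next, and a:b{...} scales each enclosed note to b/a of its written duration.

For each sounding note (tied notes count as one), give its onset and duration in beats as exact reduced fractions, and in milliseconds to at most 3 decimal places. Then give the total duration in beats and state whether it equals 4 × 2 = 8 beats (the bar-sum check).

1) 0.0ms=0b +192.616ms=2/7b
2) 192.616ms=2/7b +192.616ms=2/7b
3) 385.233ms=4/7b +192.616ms=2/7b
4) 577.849ms=6/7b +192.616ms=2/7b
5) 770.465ms=8/7b +192.616ms=2/7b
6) 963.082ms=10/7b +192.616ms=2/7b
7) 1155.698ms=12/7b +192.616ms=2/7b
8) 1348.315ms=2b +96.308ms=1/7b
9) 1444.623ms=15/7b +96.308ms=1/7b
10) 1540.931ms=16/7b +96.308ms=1/7b
11) 1637.239ms=17/7b +96.308ms=1/7b
12) 1733.547ms=18/7b +96.308ms=1/7b
13) 1829.856ms=19/7b +96.308ms=1/7b
14) 1926.164ms=20/7b +96.308ms=1/7b
15) 2022.472ms=3b +674.157ms=1b
16) 2696.629ms=4b +337.079ms=1/2b
17) 3033.708ms=9/2b +337.079ms=1/2b
18) 3370.787ms=5b +674.157ms=1b
19) 4044.944ms=6b +269.663ms=2/5b
20) 4314.607ms=32/5b +269.663ms=2/5b
21) 4584.27ms=34/5b +269.663ms=2/5b
22) 4853.933ms=36/5b +539.326ms=4/5b
Σ=8b of 8 (89bpm 2/4) — PASS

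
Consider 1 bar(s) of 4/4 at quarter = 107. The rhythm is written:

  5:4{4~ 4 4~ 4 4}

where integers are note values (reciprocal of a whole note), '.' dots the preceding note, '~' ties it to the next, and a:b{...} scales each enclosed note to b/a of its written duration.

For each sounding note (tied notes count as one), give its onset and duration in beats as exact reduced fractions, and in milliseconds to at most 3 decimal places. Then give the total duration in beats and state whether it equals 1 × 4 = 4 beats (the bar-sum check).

1) 0.0ms=0b +897.196ms=8/5b
2) 897.196ms=8/5b +897.196ms=8/5b
3) 1794.393ms=16/5b +448.598ms=4/5b
Σ=4b of 4 (107bpm 4/4) — PASS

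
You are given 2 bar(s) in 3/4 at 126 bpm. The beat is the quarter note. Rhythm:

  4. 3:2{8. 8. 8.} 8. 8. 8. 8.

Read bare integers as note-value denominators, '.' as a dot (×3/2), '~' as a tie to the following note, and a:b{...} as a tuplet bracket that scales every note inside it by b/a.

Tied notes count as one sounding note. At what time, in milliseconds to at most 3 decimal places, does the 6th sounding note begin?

note 6 onset = 15/4b = 1785.714ms

1. 0.0ms @ 0 + 714.286ms (3/2)
2. 714.286ms @ 3/2 + 238.095ms (1/2)
3. 952.381ms @ 2 + 238.095ms (1/2)
4. 1190.476ms @ 5/2 + 238.095ms (1/2)
5. 1428.571ms @ 3 + 357.143ms (3/4)
6. 1785.714ms @ 15/4 + 357.143ms (3/4)
7. 2142.857ms @ 9/2 + 357.143ms (3/4)
8. 2500.0ms @ 21/4 + 357.143ms (3/4)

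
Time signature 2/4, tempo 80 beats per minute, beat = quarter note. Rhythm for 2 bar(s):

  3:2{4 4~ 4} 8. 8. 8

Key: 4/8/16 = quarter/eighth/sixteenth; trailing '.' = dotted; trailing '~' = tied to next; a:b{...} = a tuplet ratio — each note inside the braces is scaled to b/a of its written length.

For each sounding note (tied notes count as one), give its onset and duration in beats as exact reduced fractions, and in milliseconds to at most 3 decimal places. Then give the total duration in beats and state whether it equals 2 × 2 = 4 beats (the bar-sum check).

1) 0.0ms=0b +500.0ms=2/3b
2) 500.0ms=2/3b +1000.0ms=4/3b
3) 1500.0ms=2b +562.5ms=3/4b
4) 2062.5ms=11/4b +562.5ms=3/4b
5) 2625.0ms=7/2b +375.0ms=1/2b
Σ=4b of 4 (80bpm 2/4) — PASS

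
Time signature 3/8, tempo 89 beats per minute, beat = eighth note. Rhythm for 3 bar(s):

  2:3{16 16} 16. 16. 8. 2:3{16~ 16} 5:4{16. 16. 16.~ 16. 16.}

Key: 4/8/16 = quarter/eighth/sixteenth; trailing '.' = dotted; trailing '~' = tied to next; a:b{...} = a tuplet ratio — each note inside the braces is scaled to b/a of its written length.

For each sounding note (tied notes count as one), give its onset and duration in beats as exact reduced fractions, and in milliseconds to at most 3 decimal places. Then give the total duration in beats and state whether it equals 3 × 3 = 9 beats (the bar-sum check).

1) 0.0ms=0b +505.618ms=3/4b
2) 505.618ms=3/4b +505.618ms=3/4b
3) 1011.236ms=3/2b +505.618ms=3/4b
4) 1516.854ms=9/4b +505.618ms=3/4b
5) 2022.472ms=3b +1011.236ms=3/2b
6) 3033.708ms=9/2b +1011.236ms=3/2b
7) 4044.944ms=6b +404.494ms=3/5b
8) 4449.438ms=33/5b +404.494ms=3/5b
9) 4853.933ms=36/5b +808.989ms=6/5b
10) 5662.921ms=42/5b +404.494ms=3/5b
Σ=9b of 9 (89bpm 3/8) — PASS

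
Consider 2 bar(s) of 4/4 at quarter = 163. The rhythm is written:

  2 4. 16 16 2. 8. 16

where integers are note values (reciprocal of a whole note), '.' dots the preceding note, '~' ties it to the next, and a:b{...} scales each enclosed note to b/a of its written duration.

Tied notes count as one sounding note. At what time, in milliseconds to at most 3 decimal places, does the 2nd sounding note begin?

note 2 onset = 2b = 736.196ms

1. 0.0ms @ 0 + 736.196ms (2)
2. 736.196ms @ 2 + 552.147ms (3/2)
3. 1288.344ms @ 7/2 + 92.025ms (1/4)
4. 1380.368ms @ 15/4 + 92.025ms (1/4)
5. 1472.393ms @ 4 + 1104.294ms (3)
6. 2576.687ms @ 7 + 276.074ms (3/4)
7. 2852.761ms @ 31/4 + 92.025ms (1/4)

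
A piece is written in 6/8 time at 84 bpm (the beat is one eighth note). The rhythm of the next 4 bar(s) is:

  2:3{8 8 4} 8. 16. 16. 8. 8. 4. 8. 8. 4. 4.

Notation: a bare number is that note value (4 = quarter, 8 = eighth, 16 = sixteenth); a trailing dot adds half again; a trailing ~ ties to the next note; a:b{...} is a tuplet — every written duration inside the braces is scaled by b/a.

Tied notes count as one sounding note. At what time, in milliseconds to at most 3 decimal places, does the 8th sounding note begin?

1. 0.0ms @ 0 + 1071.429ms (3/2)
2. 1071.429ms @ 3/2 + 1071.429ms (3/2)
3. 2142.857ms @ 3 + 2142.857ms (3)
4. 4285.714ms @ 6 + 1071.429ms (3/2)
5. 5357.143ms @ 15/2 + 535.714ms (3/4)
6. 5892.857ms @ 33/4 + 535.714ms (3/4)
7. 6428.571ms @ 9 + 1071.429ms (3/2)
8. 7500.0ms @ 21/2 + 1071.429ms (3/2)
9. 8571.429ms @ 12 + 2142.857ms (3)
10. 10714.286ms @ 15 + 1071.429ms (3/2)
11. 11785.714ms @ 33/2 + 1071.429ms (3/2)
12. 12857.143ms @ 18 + 2142.857ms (3)
13. 15000.0ms @ 21 + 2142.857ms (3)

note 8 onset = 21/2b = 7500.0ms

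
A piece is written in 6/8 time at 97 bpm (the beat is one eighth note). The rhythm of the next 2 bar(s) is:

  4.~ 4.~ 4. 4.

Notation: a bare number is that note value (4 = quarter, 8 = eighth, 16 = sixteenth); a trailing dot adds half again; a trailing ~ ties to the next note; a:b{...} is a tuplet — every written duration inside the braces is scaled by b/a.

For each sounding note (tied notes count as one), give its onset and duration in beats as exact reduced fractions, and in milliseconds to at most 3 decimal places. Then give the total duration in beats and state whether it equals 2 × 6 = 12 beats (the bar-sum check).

1) 0.0ms=0b +5567.01ms=9b
2) 5567.01ms=9b +1855.67ms=3b
Σ=12b of 12 (97bpm 6/8) — PASS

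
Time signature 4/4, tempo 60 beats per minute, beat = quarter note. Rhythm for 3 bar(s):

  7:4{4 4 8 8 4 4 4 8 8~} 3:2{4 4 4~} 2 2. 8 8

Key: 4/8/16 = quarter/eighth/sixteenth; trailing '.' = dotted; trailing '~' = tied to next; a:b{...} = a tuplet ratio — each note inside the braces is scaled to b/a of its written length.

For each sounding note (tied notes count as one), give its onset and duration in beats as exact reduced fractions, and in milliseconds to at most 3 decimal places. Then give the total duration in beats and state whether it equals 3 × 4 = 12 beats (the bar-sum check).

1) 0.0ms=0b +571.429ms=4/7b
2) 571.429ms=4/7b +571.429ms=4/7b
3) 1142.857ms=8/7b +285.714ms=2/7b
4) 1428.571ms=10/7b +285.714ms=2/7b
5) 1714.286ms=12/7b +571.429ms=4/7b
6) 2285.714ms=16/7b +571.429ms=4/7b
7) 2857.143ms=20/7b +571.429ms=4/7b
8) 3428.571ms=24/7b +285.714ms=2/7b
9) 3714.286ms=26/7b +952.381ms=20/21b
10) 4666.667ms=14/3b +666.667ms=2/3b
11) 5333.333ms=16/3b +2666.667ms=8/3b
12) 8000.0ms=8b +3000.0ms=3b
13) 11000.0ms=11b +500.0ms=1/2b
14) 11500.0ms=23/2b +500.0ms=1/2b
Σ=12b of 12 (60bpm 4/4) — PASS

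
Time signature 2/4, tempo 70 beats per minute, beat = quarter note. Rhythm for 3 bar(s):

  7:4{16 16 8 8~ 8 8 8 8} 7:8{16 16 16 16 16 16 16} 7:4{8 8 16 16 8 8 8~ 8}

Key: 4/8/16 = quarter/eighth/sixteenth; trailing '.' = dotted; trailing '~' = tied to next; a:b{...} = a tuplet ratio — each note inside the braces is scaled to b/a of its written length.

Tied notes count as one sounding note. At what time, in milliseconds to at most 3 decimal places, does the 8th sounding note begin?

1. 0.0ms @ 0 + 122.449ms (1/7)
2. 122.449ms @ 1/7 + 122.449ms (1/7)
3. 244.898ms @ 2/7 + 244.898ms (2/7)
4. 489.796ms @ 4/7 + 489.796ms (4/7)
5. 979.592ms @ 8/7 + 244.898ms (2/7)
6. 1224.49ms @ 10/7 + 244.898ms (2/7)
7. 1469.388ms @ 12/7 + 244.898ms (2/7)
8. 1714.286ms @ 2 + 244.898ms (2/7)
9. 1959.184ms @ 16/7 + 244.898ms (2/7)
10. 2204.082ms @ 18/7 + 244.898ms (2/7)
11. 2448.98ms @ 20/7 + 244.898ms (2/7)
12. 2693.878ms @ 22/7 + 244.898ms (2/7)
13. 2938.776ms @ 24/7 + 244.898ms (2/7)
14. 3183.673ms @ 26/7 + 244.898ms (2/7)
15. 3428.571ms @ 4 + 244.898ms (2/7)
16. 3673.469ms @ 30/7 + 244.898ms (2/7)
17. 3918.367ms @ 32/7 + 122.449ms (1/7)
18. 4040.816ms @ 33/7 + 122.449ms (1/7)
19. 4163.265ms @ 34/7 + 244.898ms (2/7)
20. 4408.163ms @ 36/7 + 244.898ms (2/7)
21. 4653.061ms @ 38/7 + 489.796ms (4/7)

note 8 onset = 2b = 1714.286ms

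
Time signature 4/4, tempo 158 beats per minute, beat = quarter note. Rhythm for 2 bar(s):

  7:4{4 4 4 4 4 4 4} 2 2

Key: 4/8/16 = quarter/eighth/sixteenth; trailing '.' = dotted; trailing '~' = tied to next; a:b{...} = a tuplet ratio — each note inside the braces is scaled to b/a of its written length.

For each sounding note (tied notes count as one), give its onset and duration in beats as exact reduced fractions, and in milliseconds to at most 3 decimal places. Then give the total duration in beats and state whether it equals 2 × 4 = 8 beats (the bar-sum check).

1) 0.0ms=0b +216.998ms=4/7b
2) 216.998ms=4/7b +216.998ms=4/7b
3) 433.996ms=8/7b +216.998ms=4/7b
4) 650.995ms=12/7b +216.998ms=4/7b
5) 867.993ms=16/7b +216.998ms=4/7b
6) 1084.991ms=20/7b +216.998ms=4/7b
7) 1301.989ms=24/7b +216.998ms=4/7b
8) 1518.987ms=4b +759.494ms=2b
9) 2278.481ms=6b +759.494ms=2b
Σ=8b of 8 (158bpm 4/4) — PASS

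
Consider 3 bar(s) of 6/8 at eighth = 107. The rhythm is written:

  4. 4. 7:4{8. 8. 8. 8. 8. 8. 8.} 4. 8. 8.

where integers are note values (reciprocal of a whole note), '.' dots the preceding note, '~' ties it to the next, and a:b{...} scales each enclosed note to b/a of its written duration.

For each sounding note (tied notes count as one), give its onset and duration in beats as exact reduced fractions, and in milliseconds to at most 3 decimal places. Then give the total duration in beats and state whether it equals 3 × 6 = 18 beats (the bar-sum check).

1) 0.0ms=0b +1682.243ms=3b
2) 1682.243ms=3b +1682.243ms=3b
3) 3364.486ms=6b +480.641ms=6/7b
4) 3845.127ms=48/7b +480.641ms=6/7b
5) 4325.768ms=54/7b +480.641ms=6/7b
6) 4806.409ms=60/7b +480.641ms=6/7b
7) 5287.049ms=66/7b +480.641ms=6/7b
8) 5767.69ms=72/7b +480.641ms=6/7b
9) 6248.331ms=78/7b +480.641ms=6/7b
10) 6728.972ms=12b +1682.243ms=3b
11) 8411.215ms=15b +841.121ms=3/2b
12) 9252.336ms=33/2b +841.121ms=3/2b
Σ=18b of 18 (107bpm 6/8) — PASS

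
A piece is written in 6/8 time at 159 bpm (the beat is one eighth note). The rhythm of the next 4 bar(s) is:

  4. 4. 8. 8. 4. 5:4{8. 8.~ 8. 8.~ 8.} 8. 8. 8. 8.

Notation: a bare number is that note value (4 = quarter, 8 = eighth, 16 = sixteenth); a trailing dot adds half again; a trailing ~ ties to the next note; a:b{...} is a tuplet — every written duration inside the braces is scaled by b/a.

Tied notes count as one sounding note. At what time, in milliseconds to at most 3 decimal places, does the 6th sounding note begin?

note 6 onset = 12b = 4528.302ms

1. 0.0ms @ 0 + 1132.075ms (3)
2. 1132.075ms @ 3 + 1132.075ms (3)
3. 2264.151ms @ 6 + 566.038ms (3/2)
4. 2830.189ms @ 15/2 + 566.038ms (3/2)
5. 3396.226ms @ 9 + 1132.075ms (3)
6. 4528.302ms @ 12 + 452.83ms (6/5)
7. 4981.132ms @ 66/5 + 905.66ms (12/5)
8. 5886.792ms @ 78/5 + 905.66ms (12/5)
9. 6792.453ms @ 18 + 566.038ms (3/2)
10. 7358.491ms @ 39/2 + 566.038ms (3/2)
11. 7924.528ms @ 21 + 566.038ms (3/2)
12. 8490.566ms @ 45/2 + 566.038ms (3/2)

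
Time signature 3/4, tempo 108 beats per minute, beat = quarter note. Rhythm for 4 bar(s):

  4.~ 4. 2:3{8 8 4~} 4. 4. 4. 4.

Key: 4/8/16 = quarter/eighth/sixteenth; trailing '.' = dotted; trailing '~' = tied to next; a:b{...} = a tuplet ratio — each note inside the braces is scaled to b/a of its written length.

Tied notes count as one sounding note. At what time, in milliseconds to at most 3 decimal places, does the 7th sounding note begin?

1. 0.0ms @ 0 + 1666.667ms (3)
2. 1666.667ms @ 3 + 416.667ms (3/4)
3. 2083.333ms @ 15/4 + 416.667ms (3/4)
4. 2500.0ms @ 9/2 + 1666.667ms (3)
5. 4166.667ms @ 15/2 + 833.333ms (3/2)
6. 5000.0ms @ 9 + 833.333ms (3/2)
7. 5833.333ms @ 21/2 + 833.333ms (3/2)

note 7 onset = 21/2b = 5833.333ms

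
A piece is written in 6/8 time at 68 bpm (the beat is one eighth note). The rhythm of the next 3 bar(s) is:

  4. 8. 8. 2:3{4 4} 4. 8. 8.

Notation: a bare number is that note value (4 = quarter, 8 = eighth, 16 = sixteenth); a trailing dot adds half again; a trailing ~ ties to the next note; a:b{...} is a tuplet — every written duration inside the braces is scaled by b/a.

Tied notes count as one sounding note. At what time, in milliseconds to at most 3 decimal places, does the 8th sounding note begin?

1. 0.0ms @ 0 + 2647.059ms (3)
2. 2647.059ms @ 3 + 1323.529ms (3/2)
3. 3970.588ms @ 9/2 + 1323.529ms (3/2)
4. 5294.118ms @ 6 + 2647.059ms (3)
5. 7941.176ms @ 9 + 2647.059ms (3)
6. 10588.235ms @ 12 + 2647.059ms (3)
7. 13235.294ms @ 15 + 1323.529ms (3/2)
8. 14558.824ms @ 33/2 + 1323.529ms (3/2)

note 8 onset = 33/2b = 14558.824ms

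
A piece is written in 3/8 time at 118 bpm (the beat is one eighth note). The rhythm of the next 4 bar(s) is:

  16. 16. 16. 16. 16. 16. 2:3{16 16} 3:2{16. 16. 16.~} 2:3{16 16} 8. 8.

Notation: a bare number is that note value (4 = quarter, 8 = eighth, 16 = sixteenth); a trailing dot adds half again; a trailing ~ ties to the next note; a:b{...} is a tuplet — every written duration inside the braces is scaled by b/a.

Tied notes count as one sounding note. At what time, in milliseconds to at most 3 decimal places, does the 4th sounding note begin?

1. 0.0ms @ 0 + 381.356ms (3/4)
2. 381.356ms @ 3/4 + 381.356ms (3/4)
3. 762.712ms @ 3/2 + 381.356ms (3/4)
4. 1144.068ms @ 9/4 + 381.356ms (3/4)
5. 1525.424ms @ 3 + 381.356ms (3/4)
6. 1906.78ms @ 15/4 + 381.356ms (3/4)
7. 2288.136ms @ 9/2 + 381.356ms (3/4)
8. 2669.492ms @ 21/4 + 381.356ms (3/4)
9. 3050.847ms @ 6 + 254.237ms (1/2)
10. 3305.085ms @ 13/2 + 254.237ms (1/2)
11. 3559.322ms @ 7 + 635.593ms (5/4)
12. 4194.915ms @ 33/4 + 381.356ms (3/4)
13. 4576.271ms @ 9 + 762.712ms (3/2)
14. 5338.983ms @ 21/2 + 762.712ms (3/2)

note 4 onset = 9/4b = 1144.068ms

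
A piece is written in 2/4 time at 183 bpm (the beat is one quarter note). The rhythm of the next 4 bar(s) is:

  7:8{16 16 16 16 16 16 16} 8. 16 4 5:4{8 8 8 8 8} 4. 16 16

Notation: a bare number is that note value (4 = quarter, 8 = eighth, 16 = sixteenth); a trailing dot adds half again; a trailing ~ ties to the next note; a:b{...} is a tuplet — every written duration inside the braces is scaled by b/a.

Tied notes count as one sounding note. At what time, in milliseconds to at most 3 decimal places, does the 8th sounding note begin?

note 8 onset = 2b = 655.738ms

1. 0.0ms @ 0 + 93.677ms (2/7)
2. 93.677ms @ 2/7 + 93.677ms (2/7)
3. 187.354ms @ 4/7 + 93.677ms (2/7)
4. 281.03ms @ 6/7 + 93.677ms (2/7)
5. 374.707ms @ 8/7 + 93.677ms (2/7)
6. 468.384ms @ 10/7 + 93.677ms (2/7)
7. 562.061ms @ 12/7 + 93.677ms (2/7)
8. 655.738ms @ 2 + 245.902ms (3/4)
9. 901.639ms @ 11/4 + 81.967ms (1/4)
10. 983.607ms @ 3 + 327.869ms (1)
11. 1311.475ms @ 4 + 131.148ms (2/5)
12. 1442.623ms @ 22/5 + 131.148ms (2/5)
13. 1573.77ms @ 24/5 + 131.148ms (2/5)
14. 1704.918ms @ 26/5 + 131.148ms (2/5)
15. 1836.066ms @ 28/5 + 131.148ms (2/5)
16. 1967.213ms @ 6 + 491.803ms (3/2)
17. 2459.016ms @ 15/2 + 81.967ms (1/4)
18. 2540.984ms @ 31/4 + 81.967ms (1/4)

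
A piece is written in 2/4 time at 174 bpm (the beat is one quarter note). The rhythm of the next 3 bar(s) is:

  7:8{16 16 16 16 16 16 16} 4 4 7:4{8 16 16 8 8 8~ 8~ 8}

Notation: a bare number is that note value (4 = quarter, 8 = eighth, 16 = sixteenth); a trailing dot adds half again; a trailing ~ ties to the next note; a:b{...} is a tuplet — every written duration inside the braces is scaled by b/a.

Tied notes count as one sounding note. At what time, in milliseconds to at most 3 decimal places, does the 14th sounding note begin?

1. 0.0ms @ 0 + 98.522ms (2/7)
2. 98.522ms @ 2/7 + 98.522ms (2/7)
3. 197.044ms @ 4/7 + 98.522ms (2/7)
4. 295.567ms @ 6/7 + 98.522ms (2/7)
5. 394.089ms @ 8/7 + 98.522ms (2/7)
6. 492.611ms @ 10/7 + 98.522ms (2/7)
7. 591.133ms @ 12/7 + 98.522ms (2/7)
8. 689.655ms @ 2 + 344.828ms (1)
9. 1034.483ms @ 3 + 344.828ms (1)
10. 1379.31ms @ 4 + 98.522ms (2/7)
11. 1477.833ms @ 30/7 + 49.261ms (1/7)
12. 1527.094ms @ 31/7 + 49.261ms (1/7)
13. 1576.355ms @ 32/7 + 98.522ms (2/7)
14. 1674.877ms @ 34/7 + 98.522ms (2/7)
15. 1773.399ms @ 36/7 + 295.567ms (6/7)

note 14 onset = 34/7b = 1674.877ms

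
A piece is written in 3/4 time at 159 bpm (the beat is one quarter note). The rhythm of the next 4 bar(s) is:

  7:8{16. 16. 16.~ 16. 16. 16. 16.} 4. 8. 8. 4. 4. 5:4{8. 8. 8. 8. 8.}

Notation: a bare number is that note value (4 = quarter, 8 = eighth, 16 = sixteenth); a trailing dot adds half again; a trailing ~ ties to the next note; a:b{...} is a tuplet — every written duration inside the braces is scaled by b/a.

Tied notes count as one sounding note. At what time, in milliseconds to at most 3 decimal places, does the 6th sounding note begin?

note 6 onset = 18/7b = 970.35ms

1. 0.0ms @ 0 + 161.725ms (3/7)
2. 161.725ms @ 3/7 + 161.725ms (3/7)
3. 323.45ms @ 6/7 + 323.45ms (6/7)
4. 646.9ms @ 12/7 + 161.725ms (3/7)
5. 808.625ms @ 15/7 + 161.725ms (3/7)
6. 970.35ms @ 18/7 + 161.725ms (3/7)
7. 1132.075ms @ 3 + 566.038ms (3/2)
8. 1698.113ms @ 9/2 + 283.019ms (3/4)
9. 1981.132ms @ 21/4 + 283.019ms (3/4)
10. 2264.151ms @ 6 + 566.038ms (3/2)
11. 2830.189ms @ 15/2 + 566.038ms (3/2)
12. 3396.226ms @ 9 + 226.415ms (3/5)
13. 3622.642ms @ 48/5 + 226.415ms (3/5)
14. 3849.057ms @ 51/5 + 226.415ms (3/5)
15. 4075.472ms @ 54/5 + 226.415ms (3/5)
16. 4301.887ms @ 57/5 + 226.415ms (3/5)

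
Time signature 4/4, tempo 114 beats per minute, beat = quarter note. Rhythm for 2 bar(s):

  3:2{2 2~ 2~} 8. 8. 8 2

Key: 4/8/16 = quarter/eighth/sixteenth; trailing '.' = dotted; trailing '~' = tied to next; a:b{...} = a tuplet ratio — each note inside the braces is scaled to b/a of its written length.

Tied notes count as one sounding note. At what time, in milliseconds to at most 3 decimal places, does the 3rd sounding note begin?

note 3 onset = 19/4b = 2500.0ms

1. 0.0ms @ 0 + 701.754ms (4/3)
2. 701.754ms @ 4/3 + 1798.246ms (41/12)
3. 2500.0ms @ 19/4 + 394.737ms (3/4)
4. 2894.737ms @ 11/2 + 263.158ms (1/2)
5. 3157.895ms @ 6 + 1052.632ms (2)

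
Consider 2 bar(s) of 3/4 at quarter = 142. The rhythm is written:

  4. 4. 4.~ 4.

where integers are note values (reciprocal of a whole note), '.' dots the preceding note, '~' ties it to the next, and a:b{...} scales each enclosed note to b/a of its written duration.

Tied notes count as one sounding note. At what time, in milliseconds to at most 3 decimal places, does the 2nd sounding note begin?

note 2 onset = 3/2b = 633.803ms

1. 0.0ms @ 0 + 633.803ms (3/2)
2. 633.803ms @ 3/2 + 633.803ms (3/2)
3. 1267.606ms @ 3 + 1267.606ms (3)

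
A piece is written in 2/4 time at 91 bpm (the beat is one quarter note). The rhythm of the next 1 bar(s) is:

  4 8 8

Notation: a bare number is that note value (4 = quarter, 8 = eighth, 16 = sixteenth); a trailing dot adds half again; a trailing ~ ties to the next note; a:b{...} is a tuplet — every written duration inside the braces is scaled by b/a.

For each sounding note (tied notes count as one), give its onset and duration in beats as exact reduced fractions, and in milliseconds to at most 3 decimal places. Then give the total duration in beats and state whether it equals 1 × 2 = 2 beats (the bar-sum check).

1) 0.0ms=0b +659.341ms=1b
2) 659.341ms=1b +329.67ms=1/2b
3) 989.011ms=3/2b +329.67ms=1/2b
Σ=2b of 2 (91bpm 2/4) — PASS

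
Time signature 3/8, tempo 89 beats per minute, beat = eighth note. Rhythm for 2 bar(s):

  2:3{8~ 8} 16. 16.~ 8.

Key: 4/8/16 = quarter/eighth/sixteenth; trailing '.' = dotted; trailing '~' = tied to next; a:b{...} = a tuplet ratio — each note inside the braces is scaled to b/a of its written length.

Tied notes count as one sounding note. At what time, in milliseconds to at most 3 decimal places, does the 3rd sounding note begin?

1. 0.0ms @ 0 + 2022.472ms (3)
2. 2022.472ms @ 3 + 505.618ms (3/4)
3. 2528.09ms @ 15/4 + 1516.854ms (9/4)

note 3 onset = 15/4b = 2528.09ms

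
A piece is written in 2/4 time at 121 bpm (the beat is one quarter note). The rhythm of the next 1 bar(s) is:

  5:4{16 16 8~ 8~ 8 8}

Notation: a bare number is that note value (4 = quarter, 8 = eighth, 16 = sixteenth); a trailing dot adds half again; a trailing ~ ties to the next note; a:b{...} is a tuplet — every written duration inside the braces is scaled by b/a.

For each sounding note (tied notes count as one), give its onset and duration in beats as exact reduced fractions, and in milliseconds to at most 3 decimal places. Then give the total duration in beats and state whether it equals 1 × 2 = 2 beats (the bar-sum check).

1) 0.0ms=0b +99.174ms=1/5b
2) 99.174ms=1/5b +99.174ms=1/5b
3) 198.347ms=2/5b +595.041ms=6/5b
4) 793.388ms=8/5b +198.347ms=2/5b
Σ=2b of 2 (121bpm 2/4) — PASS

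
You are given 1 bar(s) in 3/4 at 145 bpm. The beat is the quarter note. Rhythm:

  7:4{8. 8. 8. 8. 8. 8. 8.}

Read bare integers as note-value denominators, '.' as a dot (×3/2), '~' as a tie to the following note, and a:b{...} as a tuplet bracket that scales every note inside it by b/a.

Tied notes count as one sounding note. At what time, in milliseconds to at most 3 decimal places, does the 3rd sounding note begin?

note 3 onset = 6/7b = 354.68ms

1. 0.0ms @ 0 + 177.34ms (3/7)
2. 177.34ms @ 3/7 + 177.34ms (3/7)
3. 354.68ms @ 6/7 + 177.34ms (3/7)
4. 532.02ms @ 9/7 + 177.34ms (3/7)
5. 709.36ms @ 12/7 + 177.34ms (3/7)
6. 886.7ms @ 15/7 + 177.34ms (3/7)
7. 1064.039ms @ 18/7 + 177.34ms (3/7)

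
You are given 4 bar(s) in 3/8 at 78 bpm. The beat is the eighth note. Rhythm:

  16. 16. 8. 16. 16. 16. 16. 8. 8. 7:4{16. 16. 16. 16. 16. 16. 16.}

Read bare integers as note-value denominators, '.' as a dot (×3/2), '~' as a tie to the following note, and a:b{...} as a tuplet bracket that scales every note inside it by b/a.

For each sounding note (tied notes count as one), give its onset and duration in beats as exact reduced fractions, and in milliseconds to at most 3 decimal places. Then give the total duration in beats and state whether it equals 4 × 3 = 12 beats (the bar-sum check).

1) 0.0ms=0b +576.923ms=3/4b
2) 576.923ms=3/4b +576.923ms=3/4b
3) 1153.846ms=3/2b +1153.846ms=3/2b
4) 2307.692ms=3b +576.923ms=3/4b
5) 2884.615ms=15/4b +576.923ms=3/4b
6) 3461.538ms=9/2b +576.923ms=3/4b
7) 4038.462ms=21/4b +576.923ms=3/4b
8) 4615.385ms=6b +1153.846ms=3/2b
9) 5769.231ms=15/2b +1153.846ms=3/2b
10) 6923.077ms=9b +329.67ms=3/7b
11) 7252.747ms=66/7b +329.67ms=3/7b
12) 7582.418ms=69/7b +329.67ms=3/7b
13) 7912.088ms=72/7b +329.67ms=3/7b
14) 8241.758ms=75/7b +329.67ms=3/7b
15) 8571.429ms=78/7b +329.67ms=3/7b
16) 8901.099ms=81/7b +329.67ms=3/7b
Σ=12b of 12 (78bpm 3/8) — PASS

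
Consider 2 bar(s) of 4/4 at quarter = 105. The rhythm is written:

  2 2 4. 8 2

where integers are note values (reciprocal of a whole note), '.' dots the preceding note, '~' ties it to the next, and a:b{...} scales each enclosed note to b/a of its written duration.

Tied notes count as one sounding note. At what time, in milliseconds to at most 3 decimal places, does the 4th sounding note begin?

note 4 onset = 11/2b = 3142.857ms

1. 0.0ms @ 0 + 1142.857ms (2)
2. 1142.857ms @ 2 + 1142.857ms (2)
3. 2285.714ms @ 4 + 857.143ms (3/2)
4. 3142.857ms @ 11/2 + 285.714ms (1/2)
5. 3428.571ms @ 6 + 1142.857ms (2)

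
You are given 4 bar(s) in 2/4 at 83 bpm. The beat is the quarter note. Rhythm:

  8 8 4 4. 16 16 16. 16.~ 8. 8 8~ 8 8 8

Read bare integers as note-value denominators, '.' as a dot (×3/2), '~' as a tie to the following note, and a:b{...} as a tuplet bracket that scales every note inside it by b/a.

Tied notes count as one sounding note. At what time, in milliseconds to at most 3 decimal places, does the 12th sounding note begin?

note 12 onset = 15/2b = 5421.687ms

1. 0.0ms @ 0 + 361.446ms (1/2)
2. 361.446ms @ 1/2 + 361.446ms (1/2)
3. 722.892ms @ 1 + 722.892ms (1)
4. 1445.783ms @ 2 + 1084.337ms (3/2)
5. 2530.12ms @ 7/2 + 180.723ms (1/4)
6. 2710.843ms @ 15/4 + 180.723ms (1/4)
7. 2891.566ms @ 4 + 271.084ms (3/8)
8. 3162.651ms @ 35/8 + 813.253ms (9/8)
9. 3975.904ms @ 11/2 + 361.446ms (1/2)
10. 4337.349ms @ 6 + 722.892ms (1)
11. 5060.241ms @ 7 + 361.446ms (1/2)
12. 5421.687ms @ 15/2 + 361.446ms (1/2)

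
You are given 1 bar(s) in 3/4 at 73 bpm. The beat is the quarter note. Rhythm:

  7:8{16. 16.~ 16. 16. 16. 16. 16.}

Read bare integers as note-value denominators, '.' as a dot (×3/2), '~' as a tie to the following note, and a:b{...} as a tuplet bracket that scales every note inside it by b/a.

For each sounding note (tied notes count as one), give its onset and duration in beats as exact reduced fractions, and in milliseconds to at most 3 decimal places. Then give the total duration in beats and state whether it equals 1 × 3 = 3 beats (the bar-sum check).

1) 0.0ms=0b +352.25ms=3/7b
2) 352.25ms=3/7b +704.501ms=6/7b
3) 1056.751ms=9/7b +352.25ms=3/7b
4) 1409.002ms=12/7b +352.25ms=3/7b
5) 1761.252ms=15/7b +352.25ms=3/7b
6) 2113.503ms=18/7b +352.25ms=3/7b
Σ=3b of 3 (73bpm 3/4) — PASS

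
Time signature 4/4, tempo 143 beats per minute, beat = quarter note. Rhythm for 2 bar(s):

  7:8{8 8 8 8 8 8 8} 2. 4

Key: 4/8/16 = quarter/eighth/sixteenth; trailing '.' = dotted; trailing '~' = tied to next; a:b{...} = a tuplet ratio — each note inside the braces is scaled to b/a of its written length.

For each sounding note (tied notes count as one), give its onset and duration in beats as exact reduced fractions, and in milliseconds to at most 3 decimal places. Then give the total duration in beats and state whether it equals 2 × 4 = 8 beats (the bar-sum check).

1) 0.0ms=0b +239.76ms=4/7b
2) 239.76ms=4/7b +239.76ms=4/7b
3) 479.52ms=8/7b +239.76ms=4/7b
4) 719.281ms=12/7b +239.76ms=4/7b
5) 959.041ms=16/7b +239.76ms=4/7b
6) 1198.801ms=20/7b +239.76ms=4/7b
7) 1438.561ms=24/7b +239.76ms=4/7b
8) 1678.322ms=4b +1258.741ms=3b
9) 2937.063ms=7b +419.58ms=1b
Σ=8b of 8 (143bpm 4/4) — PASS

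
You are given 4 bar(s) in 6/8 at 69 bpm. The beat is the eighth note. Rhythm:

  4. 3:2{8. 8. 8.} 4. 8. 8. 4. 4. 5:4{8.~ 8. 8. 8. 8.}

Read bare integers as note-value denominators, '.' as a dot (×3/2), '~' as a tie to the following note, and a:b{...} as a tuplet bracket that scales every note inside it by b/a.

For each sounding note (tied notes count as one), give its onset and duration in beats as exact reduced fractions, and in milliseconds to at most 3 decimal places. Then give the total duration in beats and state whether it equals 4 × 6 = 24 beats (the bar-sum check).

1) 0.0ms=0b +2608.696ms=3b
2) 2608.696ms=3b +869.565ms=1b
3) 3478.261ms=4b +869.565ms=1b
4) 4347.826ms=5b +869.565ms=1b
5) 5217.391ms=6b +2608.696ms=3b
6) 7826.087ms=9b +1304.348ms=3/2b
7) 9130.435ms=21/2b +1304.348ms=3/2b
8) 10434.783ms=12b +2608.696ms=3b
9) 13043.478ms=15b +2608.696ms=3b
10) 15652.174ms=18b +2086.957ms=12/5b
11) 17739.13ms=102/5b +1043.478ms=6/5b
12) 18782.609ms=108/5b +1043.478ms=6/5b
13) 19826.087ms=114/5b +1043.478ms=6/5b
Σ=24b of 24 (69bpm 6/8) — PASS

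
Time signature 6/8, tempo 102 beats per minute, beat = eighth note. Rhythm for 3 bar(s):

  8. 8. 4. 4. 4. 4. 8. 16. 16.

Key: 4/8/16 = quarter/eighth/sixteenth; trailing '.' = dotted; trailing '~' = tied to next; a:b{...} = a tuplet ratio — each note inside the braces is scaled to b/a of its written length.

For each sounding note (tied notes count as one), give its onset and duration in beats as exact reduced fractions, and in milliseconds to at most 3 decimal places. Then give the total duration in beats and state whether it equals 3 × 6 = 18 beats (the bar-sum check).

1) 0.0ms=0b +882.353ms=3/2b
2) 882.353ms=3/2b +882.353ms=3/2b
3) 1764.706ms=3b +1764.706ms=3b
4) 3529.412ms=6b +1764.706ms=3b
5) 5294.118ms=9b +1764.706ms=3b
6) 7058.824ms=12b +1764.706ms=3b
7) 8823.529ms=15b +882.353ms=3/2b
8) 9705.882ms=33/2b +441.176ms=3/4b
9) 10147.059ms=69/4b +441.176ms=3/4b
Σ=18b of 18 (102bpm 6/8) — PASS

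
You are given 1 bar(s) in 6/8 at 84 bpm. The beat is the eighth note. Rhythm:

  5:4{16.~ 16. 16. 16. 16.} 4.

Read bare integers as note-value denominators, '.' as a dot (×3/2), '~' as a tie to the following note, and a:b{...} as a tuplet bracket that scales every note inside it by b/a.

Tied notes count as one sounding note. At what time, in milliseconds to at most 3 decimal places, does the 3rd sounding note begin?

note 3 onset = 9/5b = 1285.714ms

1. 0.0ms @ 0 + 857.143ms (6/5)
2. 857.143ms @ 6/5 + 428.571ms (3/5)
3. 1285.714ms @ 9/5 + 428.571ms (3/5)
4. 1714.286ms @ 12/5 + 428.571ms (3/5)
5. 2142.857ms @ 3 + 2142.857ms (3)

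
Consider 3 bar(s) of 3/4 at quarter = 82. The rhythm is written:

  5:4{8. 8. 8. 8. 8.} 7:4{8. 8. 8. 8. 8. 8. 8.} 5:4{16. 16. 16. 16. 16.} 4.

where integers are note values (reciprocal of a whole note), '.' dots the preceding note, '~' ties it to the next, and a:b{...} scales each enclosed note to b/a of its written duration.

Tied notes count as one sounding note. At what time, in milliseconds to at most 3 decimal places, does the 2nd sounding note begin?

1. 0.0ms @ 0 + 439.024ms (3/5)
2. 439.024ms @ 3/5 + 439.024ms (3/5)
3. 878.049ms @ 6/5 + 439.024ms (3/5)
4. 1317.073ms @ 9/5 + 439.024ms (3/5)
5. 1756.098ms @ 12/5 + 439.024ms (3/5)
6. 2195.122ms @ 3 + 313.589ms (3/7)
7. 2508.711ms @ 24/7 + 313.589ms (3/7)
8. 2822.3ms @ 27/7 + 313.589ms (3/7)
9. 3135.889ms @ 30/7 + 313.589ms (3/7)
10. 3449.477ms @ 33/7 + 313.589ms (3/7)
11. 3763.066ms @ 36/7 + 313.589ms (3/7)
12. 4076.655ms @ 39/7 + 313.589ms (3/7)
13. 4390.244ms @ 6 + 219.512ms (3/10)
14. 4609.756ms @ 63/10 + 219.512ms (3/10)
15. 4829.268ms @ 33/5 + 219.512ms (3/10)
16. 5048.78ms @ 69/10 + 219.512ms (3/10)
17. 5268.293ms @ 36/5 + 219.512ms (3/10)
18. 5487.805ms @ 15/2 + 1097.561ms (3/2)

note 2 onset = 3/5b = 439.024ms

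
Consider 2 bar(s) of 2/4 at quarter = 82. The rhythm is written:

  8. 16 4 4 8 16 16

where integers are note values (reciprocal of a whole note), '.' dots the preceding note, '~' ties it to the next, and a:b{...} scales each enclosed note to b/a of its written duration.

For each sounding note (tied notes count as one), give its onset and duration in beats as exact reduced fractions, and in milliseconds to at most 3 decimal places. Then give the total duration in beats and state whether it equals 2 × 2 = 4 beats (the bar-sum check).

1) 0.0ms=0b +548.78ms=3/4b
2) 548.78ms=3/4b +182.927ms=1/4b
3) 731.707ms=1b +731.707ms=1b
4) 1463.415ms=2b +731.707ms=1b
5) 2195.122ms=3b +365.854ms=1/2b
6) 2560.976ms=7/2b +182.927ms=1/4b
7) 2743.902ms=15/4b +182.927ms=1/4b
Σ=4b of 4 (82bpm 2/4) — PASS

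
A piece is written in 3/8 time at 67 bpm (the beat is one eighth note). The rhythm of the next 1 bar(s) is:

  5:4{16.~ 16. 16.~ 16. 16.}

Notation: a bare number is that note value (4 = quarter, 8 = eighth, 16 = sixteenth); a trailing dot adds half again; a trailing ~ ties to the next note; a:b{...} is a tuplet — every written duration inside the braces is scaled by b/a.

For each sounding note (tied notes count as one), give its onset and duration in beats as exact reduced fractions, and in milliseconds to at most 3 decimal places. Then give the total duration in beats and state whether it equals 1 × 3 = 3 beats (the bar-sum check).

1) 0.0ms=0b +1074.627ms=6/5b
2) 1074.627ms=6/5b +1074.627ms=6/5b
3) 2149.254ms=12/5b +537.313ms=3/5b
Σ=3b of 3 (67bpm 3/8) — PASS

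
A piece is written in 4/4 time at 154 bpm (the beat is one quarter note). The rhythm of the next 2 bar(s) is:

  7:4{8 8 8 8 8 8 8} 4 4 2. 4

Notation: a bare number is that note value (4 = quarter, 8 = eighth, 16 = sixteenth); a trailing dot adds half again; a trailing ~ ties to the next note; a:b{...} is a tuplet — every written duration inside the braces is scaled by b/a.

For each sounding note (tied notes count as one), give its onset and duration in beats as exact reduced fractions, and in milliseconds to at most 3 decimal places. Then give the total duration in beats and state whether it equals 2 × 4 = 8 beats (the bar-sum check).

1) 0.0ms=0b +111.317ms=2/7b
2) 111.317ms=2/7b +111.317ms=2/7b
3) 222.635ms=4/7b +111.317ms=2/7b
4) 333.952ms=6/7b +111.317ms=2/7b
5) 445.269ms=8/7b +111.317ms=2/7b
6) 556.586ms=10/7b +111.317ms=2/7b
7) 667.904ms=12/7b +111.317ms=2/7b
8) 779.221ms=2b +389.61ms=1b
9) 1168.831ms=3b +389.61ms=1b
10) 1558.442ms=4b +1168.831ms=3b
11) 2727.273ms=7b +389.61ms=1b
Σ=8b of 8 (154bpm 4/4) — PASS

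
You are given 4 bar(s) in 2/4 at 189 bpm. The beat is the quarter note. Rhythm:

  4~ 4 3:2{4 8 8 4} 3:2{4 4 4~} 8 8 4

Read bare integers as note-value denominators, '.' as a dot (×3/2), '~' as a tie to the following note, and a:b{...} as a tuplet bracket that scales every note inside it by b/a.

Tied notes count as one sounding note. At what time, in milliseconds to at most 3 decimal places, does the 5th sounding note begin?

note 5 onset = 10/3b = 1058.201ms

1. 0.0ms @ 0 + 634.921ms (2)
2. 634.921ms @ 2 + 211.64ms (2/3)
3. 846.561ms @ 8/3 + 105.82ms (1/3)
4. 952.381ms @ 3 + 105.82ms (1/3)
5. 1058.201ms @ 10/3 + 211.64ms (2/3)
6. 1269.841ms @ 4 + 211.64ms (2/3)
7. 1481.481ms @ 14/3 + 211.64ms (2/3)
8. 1693.122ms @ 16/3 + 370.37ms (7/6)
9. 2063.492ms @ 13/2 + 158.73ms (1/2)
10. 2222.222ms @ 7 + 317.46ms (1)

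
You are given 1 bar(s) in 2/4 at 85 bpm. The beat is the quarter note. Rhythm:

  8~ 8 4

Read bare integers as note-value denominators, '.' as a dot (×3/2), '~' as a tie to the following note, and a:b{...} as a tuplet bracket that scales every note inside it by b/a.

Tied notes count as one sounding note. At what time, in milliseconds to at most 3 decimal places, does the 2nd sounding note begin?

1. 0.0ms @ 0 + 705.882ms (1)
2. 705.882ms @ 1 + 705.882ms (1)

note 2 onset = 1b = 705.882ms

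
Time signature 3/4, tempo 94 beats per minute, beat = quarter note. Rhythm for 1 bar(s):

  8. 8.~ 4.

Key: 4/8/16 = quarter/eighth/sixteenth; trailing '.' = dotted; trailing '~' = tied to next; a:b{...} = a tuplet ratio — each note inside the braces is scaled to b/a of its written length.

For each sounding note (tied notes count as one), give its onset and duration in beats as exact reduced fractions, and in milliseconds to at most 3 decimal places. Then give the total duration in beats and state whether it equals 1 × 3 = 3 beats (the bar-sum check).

1) 0.0ms=0b +478.723ms=3/4b
2) 478.723ms=3/4b +1436.17ms=9/4b
Σ=3b of 3 (94bpm 3/4) — PASS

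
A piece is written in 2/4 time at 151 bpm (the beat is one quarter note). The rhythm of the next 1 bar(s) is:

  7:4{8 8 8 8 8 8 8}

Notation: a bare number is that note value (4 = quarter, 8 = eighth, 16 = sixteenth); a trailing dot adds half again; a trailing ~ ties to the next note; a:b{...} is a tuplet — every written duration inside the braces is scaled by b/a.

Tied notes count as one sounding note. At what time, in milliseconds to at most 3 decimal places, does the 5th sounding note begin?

note 5 onset = 8/7b = 454.115ms

1. 0.0ms @ 0 + 113.529ms (2/7)
2. 113.529ms @ 2/7 + 113.529ms (2/7)
3. 227.058ms @ 4/7 + 113.529ms (2/7)
4. 340.587ms @ 6/7 + 113.529ms (2/7)
5. 454.115ms @ 8/7 + 113.529ms (2/7)
6. 567.644ms @ 10/7 + 113.529ms (2/7)
7. 681.173ms @ 12/7 + 113.529ms (2/7)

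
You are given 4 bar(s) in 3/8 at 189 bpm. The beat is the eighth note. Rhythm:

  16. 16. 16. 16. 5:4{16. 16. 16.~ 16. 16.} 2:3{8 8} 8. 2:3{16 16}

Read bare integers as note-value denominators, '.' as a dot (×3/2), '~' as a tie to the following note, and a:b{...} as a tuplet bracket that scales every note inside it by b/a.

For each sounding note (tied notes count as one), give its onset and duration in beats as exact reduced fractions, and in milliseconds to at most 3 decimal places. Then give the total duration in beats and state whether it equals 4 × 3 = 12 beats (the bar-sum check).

1) 0.0ms=0b +238.095ms=3/4b
2) 238.095ms=3/4b +238.095ms=3/4b
3) 476.19ms=3/2b +238.095ms=3/4b
4) 714.286ms=9/4b +238.095ms=3/4b
5) 952.381ms=3b +190.476ms=3/5b
6) 1142.857ms=18/5b +190.476ms=3/5b
7) 1333.333ms=21/5b +380.952ms=6/5b
8) 1714.286ms=27/5b +190.476ms=3/5b
9) 1904.762ms=6b +476.19ms=3/2b
10) 2380.952ms=15/2b +476.19ms=3/2b
11) 2857.143ms=9b +476.19ms=3/2b
12) 3333.333ms=21/2b +238.095ms=3/4b
13) 3571.429ms=45/4b +238.095ms=3/4b
Σ=12b of 12 (189bpm 3/8) — PASS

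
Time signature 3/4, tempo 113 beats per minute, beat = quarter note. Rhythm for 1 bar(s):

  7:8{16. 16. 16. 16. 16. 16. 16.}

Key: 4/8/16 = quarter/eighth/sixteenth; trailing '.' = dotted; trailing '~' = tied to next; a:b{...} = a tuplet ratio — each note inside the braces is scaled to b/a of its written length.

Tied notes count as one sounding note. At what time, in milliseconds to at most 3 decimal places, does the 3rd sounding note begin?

1. 0.0ms @ 0 + 227.56ms (3/7)
2. 227.56ms @ 3/7 + 227.56ms (3/7)
3. 455.12ms @ 6/7 + 227.56ms (3/7)
4. 682.68ms @ 9/7 + 227.56ms (3/7)
5. 910.24ms @ 12/7 + 227.56ms (3/7)
6. 1137.8ms @ 15/7 + 227.56ms (3/7)
7. 1365.36ms @ 18/7 + 227.56ms (3/7)

note 3 onset = 6/7b = 455.12ms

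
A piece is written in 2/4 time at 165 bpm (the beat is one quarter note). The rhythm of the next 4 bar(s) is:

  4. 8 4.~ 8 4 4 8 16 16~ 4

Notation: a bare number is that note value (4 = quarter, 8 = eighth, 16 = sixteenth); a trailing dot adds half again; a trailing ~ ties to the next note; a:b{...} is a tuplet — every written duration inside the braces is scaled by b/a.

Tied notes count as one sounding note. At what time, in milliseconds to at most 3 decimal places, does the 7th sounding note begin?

note 7 onset = 13/2b = 2363.636ms

1. 0.0ms @ 0 + 545.455ms (3/2)
2. 545.455ms @ 3/2 + 181.818ms (1/2)
3. 727.273ms @ 2 + 727.273ms (2)
4. 1454.545ms @ 4 + 363.636ms (1)
5. 1818.182ms @ 5 + 363.636ms (1)
6. 2181.818ms @ 6 + 181.818ms (1/2)
7. 2363.636ms @ 13/2 + 90.909ms (1/4)
8. 2454.545ms @ 27/4 + 454.545ms (5/4)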